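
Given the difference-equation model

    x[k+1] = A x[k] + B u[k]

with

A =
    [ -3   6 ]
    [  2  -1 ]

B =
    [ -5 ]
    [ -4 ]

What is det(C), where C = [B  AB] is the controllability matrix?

-6

AB = [[-9], [-6]]
Controllability matrix C = [B  AB] = [[-5, -9], [-4, -6]]
det(C) = (-5)·(-6) - (-9)·(-4) = 30 - 36 = -6
Since det(C) ≠ 0, rank(C) = 2 and the system is completely controllable.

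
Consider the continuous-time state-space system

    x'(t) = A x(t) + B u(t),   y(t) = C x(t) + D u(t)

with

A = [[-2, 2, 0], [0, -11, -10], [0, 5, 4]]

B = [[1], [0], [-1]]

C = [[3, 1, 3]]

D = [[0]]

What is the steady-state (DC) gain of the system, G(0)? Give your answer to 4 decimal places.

2.6667

G(0) = C(-A)^{-1}B + D = -C A^{-1} B + D.
det A = -12, so A^{-1} = (1/-12)·adj(A) = [[-1/2, 2/3, 5/3], [0, 2/3, 5/3], [0, -5/6, -11/6]]
A^{-1} B = [-13/6, -5/3, 11/6]^T
C A^{-1} B = -8/3
G(0) = D - C A^{-1} B = 0 - (-8/3) = 8/3 ≈ 2.6667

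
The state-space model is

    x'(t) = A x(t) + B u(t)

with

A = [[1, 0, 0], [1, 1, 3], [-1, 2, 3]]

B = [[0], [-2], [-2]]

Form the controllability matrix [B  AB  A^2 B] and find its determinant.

AB = [[0], [-8], [-10]]
A^2B = [[0], [-38], [-46]]
Controllability matrix C = [B  AB  A^2B] = [[0, 0, 0], [-2, -8, -38], [-2, -10, -46]]
Expanding along the first row, det(C) = 0·((-8)·(-46) - (-38)·(-10)) - 0·((-2)·(-46) - (-38)·(-2)) + 0·((-2)·(-10) - (-8)·(-2)) = 0·(-12) - 0·16 + 0·4 = 0
Since det(C) = 0, rank(C) < 3 and the system is not completely controllable.

0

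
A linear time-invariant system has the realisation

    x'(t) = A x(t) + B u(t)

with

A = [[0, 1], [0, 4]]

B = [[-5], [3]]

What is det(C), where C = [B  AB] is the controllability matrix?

-69

AB = [[3], [12]]
Controllability matrix C = [B  AB] = [[-5, 3], [3, 12]]
det(C) = (-5)·12 - 3·3 = -60 - 9 = -69
Since det(C) ≠ 0, rank(C) = 2 and the system is completely controllable.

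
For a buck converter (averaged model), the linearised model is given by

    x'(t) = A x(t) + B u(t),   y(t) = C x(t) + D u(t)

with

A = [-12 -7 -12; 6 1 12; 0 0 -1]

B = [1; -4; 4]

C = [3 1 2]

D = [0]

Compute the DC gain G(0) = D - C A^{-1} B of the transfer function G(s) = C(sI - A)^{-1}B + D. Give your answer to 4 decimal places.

G(0) = C(-A)^{-1}B + D = -C A^{-1} B + D.
det A = -30, so A^{-1} = (1/-30)·adj(A) = [[1/30, 7/30, 12/5], [-1/5, -2/5, -12/5], [0, 0, -1]]
A^{-1} B = [87/10, -41/5, -4]^T
C A^{-1} B = 99/10
G(0) = D - C A^{-1} B = 0 - (99/10) = -99/10 ≈ -9.9000

-9.9000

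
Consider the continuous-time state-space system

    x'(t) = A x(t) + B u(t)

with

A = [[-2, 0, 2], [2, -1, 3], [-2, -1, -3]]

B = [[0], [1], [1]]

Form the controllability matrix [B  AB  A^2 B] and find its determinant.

40

AB = [[2], [2], [-4]]
A^2B = [[-12], [-10], [6]]
Controllability matrix C = [B  AB  A^2B] = [[0, 2, -12], [1, 2, -10], [1, -4, 6]]
Expanding along the first row, det(C) = 0·(2·6 - (-10)·(-4)) - 2·(1·6 - (-10)·1) + (-12)·(1·(-4) - 2·1) = 0·(-28) - 2·16 + (-12)·(-6) = 40
Since det(C) ≠ 0, rank(C) = 3 and the system is completely controllable.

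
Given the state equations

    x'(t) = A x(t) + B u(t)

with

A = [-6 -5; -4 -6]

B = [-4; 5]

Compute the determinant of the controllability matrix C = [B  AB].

AB = [[-1], [-14]]
Controllability matrix C = [B  AB] = [[-4, -1], [5, -14]]
det(C) = (-4)·(-14) - (-1)·5 = 56 - (-5) = 61
Since det(C) ≠ 0, rank(C) = 2 and the system is completely controllable.

61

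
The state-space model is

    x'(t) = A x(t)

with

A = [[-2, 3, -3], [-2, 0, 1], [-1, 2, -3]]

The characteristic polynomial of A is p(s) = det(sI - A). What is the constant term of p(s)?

5

Expand det(sI - A) for the 3×3 matrix.
p(s) = s^3 + 5s^2 + 7s + 5.
(Check: constant term = det(-A) = (-1)^3 det A = 5; coefficient of s^2 = -tr A = 5.)
The constant term is 5.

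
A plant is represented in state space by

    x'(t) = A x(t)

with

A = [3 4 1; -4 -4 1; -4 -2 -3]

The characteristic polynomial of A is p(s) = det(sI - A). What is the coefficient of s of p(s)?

13

Expand det(sI - A) for the 3×3 matrix.
p(s) = s^3 + 4s^2 + 13s + 30.
(Check: constant term = det(-A) = (-1)^3 det A = 30; coefficient of s^2 = -tr A = 4.)
The coefficient of s is 13.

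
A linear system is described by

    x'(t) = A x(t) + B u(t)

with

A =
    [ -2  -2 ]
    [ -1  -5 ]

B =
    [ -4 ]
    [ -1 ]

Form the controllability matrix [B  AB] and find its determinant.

-26

AB = [[10], [9]]
Controllability matrix C = [B  AB] = [[-4, 10], [-1, 9]]
det(C) = (-4)·9 - 10·(-1) = -36 - (-10) = -26
Since det(C) ≠ 0, rank(C) = 2 and the system is completely controllable.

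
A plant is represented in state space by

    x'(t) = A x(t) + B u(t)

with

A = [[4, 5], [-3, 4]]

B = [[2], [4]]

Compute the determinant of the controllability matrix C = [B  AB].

AB = [[28], [10]]
Controllability matrix C = [B  AB] = [[2, 28], [4, 10]]
det(C) = 2·10 - 28·4 = 20 - 112 = -92
Since det(C) ≠ 0, rank(C) = 2 and the system is completely controllable.

-92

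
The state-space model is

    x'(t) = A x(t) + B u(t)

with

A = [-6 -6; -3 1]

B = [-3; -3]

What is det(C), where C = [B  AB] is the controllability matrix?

AB = [[36], [6]]
Controllability matrix C = [B  AB] = [[-3, 36], [-3, 6]]
det(C) = (-3)·6 - 36·(-3) = -18 - (-108) = 90
Since det(C) ≠ 0, rank(C) = 2 and the system is completely controllable.

90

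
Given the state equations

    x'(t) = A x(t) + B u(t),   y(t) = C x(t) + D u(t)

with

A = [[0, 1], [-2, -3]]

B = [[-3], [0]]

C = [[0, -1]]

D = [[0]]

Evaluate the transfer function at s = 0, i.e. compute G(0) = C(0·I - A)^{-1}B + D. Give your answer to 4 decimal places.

-3.0000

G(0) = C(-A)^{-1}B + D = -C A^{-1} B + D.
det A = 2, so A^{-1} = (1/2)·adj(A) = [[-3/2, -1/2], [1, 0]]
A^{-1} B = [9/2, -3]^T
C A^{-1} B = 3
G(0) = D - C A^{-1} B = 0 - (3) = -3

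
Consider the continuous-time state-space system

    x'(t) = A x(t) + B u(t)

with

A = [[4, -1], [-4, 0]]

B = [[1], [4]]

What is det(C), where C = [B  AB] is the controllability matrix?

AB = [[0], [-4]]
Controllability matrix C = [B  AB] = [[1, 0], [4, -4]]
det(C) = 1·(-4) - 0·4 = -4 - 0 = -4
Since det(C) ≠ 0, rank(C) = 2 and the system is completely controllable.

-4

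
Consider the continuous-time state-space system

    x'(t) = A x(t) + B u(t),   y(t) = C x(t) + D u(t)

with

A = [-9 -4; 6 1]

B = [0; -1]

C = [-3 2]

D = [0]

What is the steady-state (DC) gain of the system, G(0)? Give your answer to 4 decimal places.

-2.0000

G(0) = C(-A)^{-1}B + D = -C A^{-1} B + D.
det A = 15, so A^{-1} = (1/15)·adj(A) = [[1/15, 4/15], [-2/5, -3/5]]
A^{-1} B = [-4/15, 3/5]^T
C A^{-1} B = 2
G(0) = D - C A^{-1} B = 0 - (2) = -2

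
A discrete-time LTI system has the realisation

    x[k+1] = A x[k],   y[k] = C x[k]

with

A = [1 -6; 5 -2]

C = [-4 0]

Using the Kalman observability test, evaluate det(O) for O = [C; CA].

CA = [[-4, 24]]
Observability matrix O = [C; CA] = [[-4, 0], [-4, 24]]
det(O) = (-4)·24 - 0·(-4) = -96 - 0 = -96
Since det(O) ≠ 0, rank(O) = 2 and the system is completely observable.

-96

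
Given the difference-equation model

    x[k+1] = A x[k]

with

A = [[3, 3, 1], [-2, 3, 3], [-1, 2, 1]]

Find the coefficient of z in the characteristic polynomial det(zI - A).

16

Expand det(zI - A) for the 3×3 matrix.
p(z) = z^3 - 7z^2 + 16z + 13.
(Check: constant term = det(-A) = (-1)^3 det A = 13; coefficient of z^2 = -tr A = -7.)
The coefficient of z is 16.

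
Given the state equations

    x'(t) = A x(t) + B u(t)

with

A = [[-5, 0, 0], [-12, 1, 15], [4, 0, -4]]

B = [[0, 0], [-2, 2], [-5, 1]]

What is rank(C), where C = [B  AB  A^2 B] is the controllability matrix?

AB = [[0, 0], [-77, 17], [20, -4]]
A^2B = [[0, 0], [223, -43], [-80, 16]]
Controllability matrix C = [B  AB  A^2B] = [[0, 0, 0, 0, 0, 0], [-2, 2, -77, 17, 223, -43], [-5, 1, 20, -4, -80, 16]]
Row 1 of C is identically zero, so rank(C) ≤ 2.
The 2×2 minor from rows 2, 3, columns 1, 2 is (-2)·1 - 2·(-5) = -2 - (-10) = 8 ≠ 0, so rank(C) = 2.
rank(C) = 2 < n = 3, so the pair (A, B) is not completely controllable.

2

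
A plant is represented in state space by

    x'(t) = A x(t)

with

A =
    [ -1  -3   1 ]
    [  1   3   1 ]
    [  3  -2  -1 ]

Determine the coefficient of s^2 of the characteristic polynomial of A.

-1

Expand det(sI - A) for the 3×3 matrix.
p(s) = s^3 - s^2 - 3s + 22.
(Check: constant term = det(-A) = (-1)^3 det A = 22; coefficient of s^2 = -tr A = -1.)
The coefficient of s^2 is -1.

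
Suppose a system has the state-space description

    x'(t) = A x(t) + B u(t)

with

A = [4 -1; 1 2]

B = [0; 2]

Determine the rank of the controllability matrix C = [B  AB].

AB = [[-2], [4]]
Controllability matrix C = [B  AB] = [[0, -2], [2, 4]]
det(C) = 0·4 - (-2)·2 = 0 - (-4) = 4 ≠ 0, so rank(C) = 2.
rank(C) = 2 = n, so the pair (A, B) is completely controllable.

2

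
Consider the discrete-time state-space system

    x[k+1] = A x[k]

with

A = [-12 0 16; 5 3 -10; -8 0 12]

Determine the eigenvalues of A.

-4, 3, 4

det(zI - A) = z^3 - (tr A)z^2 + (M11 + M22 + M33)z - det A, where Mii is the 2×2 principal minor of A obtained by deleting row i and column i.
tr A = (-12) + 3 + 12 = 3; M11 = 3·12 - (-10)·0 = 36 - 0 = 36; M22 = (-12)·12 - 16·(-8) = -144 - (-128) = -16; M33 = (-12)·3 - 0·5 = -36 - 0 = -36; sum of minors = -16.
det A = (-12)·(3·12 - (-10)·0) - 0·(5·12 - (-10)·(-8)) + 16·(5·0 - 3·(-8)) = (-12)·36 - 0·(-20) + 16·24 = -48.
So p(z) = det(zI - A) = z^3 - 3z^2 - 16z + 48.
Rational-root test: any integer root divides 48. Testing small divisors, z = 3 works: p(3) = 27 + (-27) + (-48) + 48 = 0, so (z - 3) is a factor.
Dividing, p(z) = (z - 3)(z^2 - 16).
Factor z^2 - 16: two numbers with sum 0 and product -16 are 4 and -4, so z^2 - 16 = (z - 4)(z + 4).
Hence p(z) = (z - 4) (z - 3) (z + 4), with roots -4, 3, 4.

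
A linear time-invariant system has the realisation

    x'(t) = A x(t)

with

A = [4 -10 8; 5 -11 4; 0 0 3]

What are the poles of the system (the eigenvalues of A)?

det(sI - A) = s^3 - (tr A)s^2 + (M11 + M22 + M33)s - det A, where Mii is the 2×2 principal minor of A obtained by deleting row i and column i.
tr A = 4 + (-11) + 3 = -4; M11 = (-11)·3 - 4·0 = -33 - 0 = -33; M22 = 4·3 - 8·0 = 12 - 0 = 12; M33 = 4·(-11) - (-10)·5 = -44 - (-50) = 6; sum of minors = -15.
det A = 4·((-11)·3 - 4·0) - (-10)·(5·3 - 4·0) + 8·(5·0 - (-11)·0) = 4·(-33) - (-10)·15 + 8·0 = 18.
So p(s) = det(sI - A) = s^3 + 4s^2 - 15s - 18.
Rational-root test: any integer root divides -18. Testing small divisors, s = -1 works: p(-1) = -1 + 4 + 15 + (-18) = 0, so (s + 1) is a factor.
Dividing, p(s) = (s + 1)(s^2 + 3s - 18).
Factor s^2 + 3s - 18: two numbers with sum -3 and product -18 are 3 and -6, so s^2 + 3s - 18 = (s - 3)(s + 6).
Hence p(s) = (s - 3) (s + 1) (s + 6), with roots -6, -1, 3.
At least one eigenvalue has non-negative real part, so the system is not asymptotically stable.

-6, -1, 3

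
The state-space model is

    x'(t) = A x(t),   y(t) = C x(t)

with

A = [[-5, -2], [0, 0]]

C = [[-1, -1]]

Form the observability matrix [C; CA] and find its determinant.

3

CA = [[5, 2]]
Observability matrix O = [C; CA] = [[-1, -1], [5, 2]]
det(O) = (-1)·2 - (-1)·5 = -2 - (-5) = 3
Since det(O) ≠ 0, rank(O) = 2 and the system is completely observable.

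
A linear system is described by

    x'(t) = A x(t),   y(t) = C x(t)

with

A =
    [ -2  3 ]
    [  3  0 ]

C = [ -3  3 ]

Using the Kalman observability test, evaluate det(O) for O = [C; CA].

CA = [[15, -9]]
Observability matrix O = [C; CA] = [[-3, 3], [15, -9]]
det(O) = (-3)·(-9) - 3·15 = 27 - 45 = -18
Since det(O) ≠ 0, rank(O) = 2 and the system is completely observable.

-18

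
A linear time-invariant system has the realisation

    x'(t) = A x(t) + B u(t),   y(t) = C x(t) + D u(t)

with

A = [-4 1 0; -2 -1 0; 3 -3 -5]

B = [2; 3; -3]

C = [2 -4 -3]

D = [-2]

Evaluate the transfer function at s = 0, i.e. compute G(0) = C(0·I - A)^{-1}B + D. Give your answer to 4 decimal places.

-2.9667

G(0) = C(-A)^{-1}B + D = -C A^{-1} B + D.
det A = -30, so A^{-1} = (1/-30)·adj(A) = [[-1/6, -1/6, 0], [1/3, -2/3, 0], [-3/10, 3/10, -1/5]]
A^{-1} B = [-5/6, -4/3, 9/10]^T
C A^{-1} B = 29/30
G(0) = D - C A^{-1} B = -2 - (29/30) = -89/30 ≈ -2.9667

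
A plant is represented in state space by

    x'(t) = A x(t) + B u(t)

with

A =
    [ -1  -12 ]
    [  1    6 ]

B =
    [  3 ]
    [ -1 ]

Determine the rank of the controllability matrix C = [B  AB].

1

AB = [[9], [-3]]
Controllability matrix C = [B  AB] = [[3, 9], [-1, -3]]
Every column of C is a scalar multiple of column 1 = [3, -1] (multipliers 1, 3), so the columns span a one-dimensional space.
C ≠ 0, hence rank(C) = 1.
rank(C) = 1 < n = 2, so the pair (A, B) is not completely controllable.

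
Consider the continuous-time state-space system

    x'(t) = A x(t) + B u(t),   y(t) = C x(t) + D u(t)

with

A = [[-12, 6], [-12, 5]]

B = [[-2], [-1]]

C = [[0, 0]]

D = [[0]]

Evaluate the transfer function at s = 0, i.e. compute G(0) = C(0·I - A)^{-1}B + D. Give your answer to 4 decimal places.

G(0) = C(-A)^{-1}B + D = -C A^{-1} B + D.
det A = 12, so A^{-1} = (1/12)·adj(A) = [[5/12, -1/2], [1, -1]]
A^{-1} B = [-1/3, -1]^T
C A^{-1} B = 0
G(0) = D - C A^{-1} B = 0 - (0) = 0

0.0000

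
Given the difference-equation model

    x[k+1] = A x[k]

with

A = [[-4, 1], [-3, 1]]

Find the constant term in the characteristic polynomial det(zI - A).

For a 2×2 matrix, det(zI - A) = z^2 - (tr A)z + det A.
tr A = -3, det A = -1.
So p(z) = z^2 + 3z - 1.
The constant term is -1.

-1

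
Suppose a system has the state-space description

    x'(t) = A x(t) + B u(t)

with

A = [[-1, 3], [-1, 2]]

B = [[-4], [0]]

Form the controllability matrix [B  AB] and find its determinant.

AB = [[4], [4]]
Controllability matrix C = [B  AB] = [[-4, 4], [0, 4]]
det(C) = (-4)·4 - 4·0 = -16 - 0 = -16
Since det(C) ≠ 0, rank(C) = 2 and the system is completely controllable.

-16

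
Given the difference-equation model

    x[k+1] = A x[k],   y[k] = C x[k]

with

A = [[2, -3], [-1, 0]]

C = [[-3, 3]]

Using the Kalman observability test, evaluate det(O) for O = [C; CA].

0

CA = [[-9, 9]]
Observability matrix O = [C; CA] = [[-3, 3], [-9, 9]]
det(O) = (-3)·9 - 3·(-9) = -27 - (-27) = 0
Since det(O) = 0, rank(O) < 2 and the system is not completely observable.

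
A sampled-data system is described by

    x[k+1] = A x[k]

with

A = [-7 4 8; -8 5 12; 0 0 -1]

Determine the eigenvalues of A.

det(zI - A) = z^3 - (tr A)z^2 + (M11 + M22 + M33)z - det A, where Mii is the 2×2 principal minor of A obtained by deleting row i and column i.
tr A = (-7) + 5 + (-1) = -3; M11 = 5·(-1) - 12·0 = -5 - 0 = -5; M22 = (-7)·(-1) - 8·0 = 7 - 0 = 7; M33 = (-7)·5 - 4·(-8) = -35 - (-32) = -3; sum of minors = -1.
det A = (-7)·(5·(-1) - 12·0) - 4·((-8)·(-1) - 12·0) + 8·((-8)·0 - 5·0) = (-7)·(-5) - 4·8 + 8·0 = 3.
So p(z) = det(zI - A) = z^3 + 3z^2 - z - 3.
Rational-root test: any integer root divides -3. Testing small divisors, z = -1 works: p(-1) = -1 + 3 + 1 + (-3) = 0, so (z + 1) is a factor.
Dividing, p(z) = (z + 1)(z^2 + 2z - 3).
Factor z^2 + 2z - 3: two numbers with sum -2 and product -3 are 1 and -3, so z^2 + 2z - 3 = (z - 1)(z + 3).
Hence p(z) = (z - 1) (z + 1) (z + 3), with roots -3, -1, 1.

-3, -1, 1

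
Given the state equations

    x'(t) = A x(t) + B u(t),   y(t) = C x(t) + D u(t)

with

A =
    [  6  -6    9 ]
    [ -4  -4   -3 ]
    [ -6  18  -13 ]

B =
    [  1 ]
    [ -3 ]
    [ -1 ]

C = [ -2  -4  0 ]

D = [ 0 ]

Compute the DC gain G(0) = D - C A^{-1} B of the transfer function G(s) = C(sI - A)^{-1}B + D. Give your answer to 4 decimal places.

G(0) = C(-A)^{-1}B + D = -C A^{-1} B + D.
det A = -24, so A^{-1} = (1/-24)·adj(A) = [[-53/12, -7/2, -9/4], [17/12, 1, 3/4], [4, 3, 2]]
A^{-1} B = [25/3, -7/3, -7]^T
C A^{-1} B = -22/3
G(0) = D - C A^{-1} B = 0 - (-22/3) = 22/3 ≈ 7.3333

7.3333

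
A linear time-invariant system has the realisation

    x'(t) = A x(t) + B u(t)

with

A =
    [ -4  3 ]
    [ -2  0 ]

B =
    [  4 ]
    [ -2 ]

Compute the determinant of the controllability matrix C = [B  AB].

AB = [[-22], [-8]]
Controllability matrix C = [B  AB] = [[4, -22], [-2, -8]]
det(C) = 4·(-8) - (-22)·(-2) = -32 - 44 = -76
Since det(C) ≠ 0, rank(C) = 2 and the system is completely controllable.

-76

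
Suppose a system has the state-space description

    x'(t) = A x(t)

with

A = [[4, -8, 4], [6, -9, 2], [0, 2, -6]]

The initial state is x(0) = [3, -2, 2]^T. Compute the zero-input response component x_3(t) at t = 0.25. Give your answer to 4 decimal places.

det(sI - A) = s^3 - (tr A)s^2 + (M11 + M22 + M33)s - det A, where Mii is the 2×2 principal minor of A obtained by deleting row i and column i.
tr A = 4 + (-9) + (-6) = -11; M11 = (-9)·(-6) - 2·2 = 54 - 4 = 50; M22 = 4·(-6) - 4·0 = -24 - 0 = -24; M33 = 4·(-9) - (-8)·6 = -36 - (-48) = 12; sum of minors = 38.
det A = 4·((-9)·(-6) - 2·2) - (-8)·(6·(-6) - 2·0) + 4·(6·2 - (-9)·0) = 4·50 - (-8)·(-36) + 4·12 = -40.
So p(s) = det(sI - A) = s^3 + 11s^2 + 38s + 40.
Rational-root test: any integer root divides 40. Testing small divisors, s = -2 works: p(-2) = -8 + 44 + (-76) + 40 = 0, so (s + 2) is a factor.
Dividing, p(s) = (s + 2)(s^2 + 9s + 20).
Factor s^2 + 9s + 20: two numbers with sum -9 and product 20 are -4 and -5, so s^2 + 9s + 20 = (s + 4)(s + 5).
Hence p(s) = (s + 2) (s + 4) (s + 5), with roots -5, -4, -2.
The eigenvalues -5, -4, -2 are distinct and real, so A is diagonalisable and x(t) = e^{At} x(0) = V diag(e^{λ_i t}) V^{-1} x(0), where the columns of V are the eigenvectors.
λ = -5: A - (-5)I = [[9, -8, 4], [6, -4, 2], [0, 2, -1]]. v must be orthogonal to every row; (row 1) × (row 2) = [0, 6, 12], so take v_1 = [0, 1, 2]^T.
λ = -4: A - (-4)I = [[8, -8, 4], [6, -5, 2], [0, 2, -2]]. v must be orthogonal to every row; (row 1) × (row 2) = [4, 8, 8], so take v_2 = [1, 2, 2]^T.
λ = -2: A - (-2)I = [[6, -8, 4], [6, -7, 2], [0, 2, -4]]. v must be orthogonal to every row; (row 1) × (row 2) = [12, 12, 6], so take v_3 = [2, 2, 1]^T.
V = [v_1 v_2 v_3] = [[0, 1, 2], [1, 2, 2], [2, 2, 1]] has det V = -1, so V^{-1} = adj(V)/det V = [[2, -3, 2], [-3, 4, -2], [2, -2, 1]].
Modal coordinates z(0) = V^{-1} x(0): 2·3 + (-3)·(-2) + 2·2 = 16; (-3)·3 + 4·(-2) + (-2)·2 = -21; 2·3 + (-2)·(-2) + 1·2 = 12; so z(0) = [16, -21, 12]^T.
x_3(t) = Σ_i (v_i)_3 · z_i(0) · e^{λ_i t} (row 3 of V times the modal terms).
x_3(0.25) = 2·16·e^{-5·0.25} + 2·(-21)·e^{-4·0.25} + 1·12·e^{-2·0.25} = 32·0.286505 + (-42)·0.367879 + 12·0.606531 = 0.9956.

0.9956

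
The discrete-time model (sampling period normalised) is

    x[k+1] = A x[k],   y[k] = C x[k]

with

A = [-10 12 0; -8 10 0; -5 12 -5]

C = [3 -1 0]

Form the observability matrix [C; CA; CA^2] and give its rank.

2

CA = [[-22, 26, 0]]
CA^2 = [[12, -4, 0]]
Observability matrix O = [C; CA; CA^2] = [[3, -1, 0], [-22, 26, 0], [12, -4, 0]]
Column 3 of O is identically zero, so rank(O) ≤ 2.
The 2×2 minor from rows 1, 2, columns 1, 2 is 3·26 - (-1)·(-22) = 78 - 22 = 56 ≠ 0, so rank(O) = 2.
rank(O) = 2 < n = 3, so the pair (A, C) is not completely observable.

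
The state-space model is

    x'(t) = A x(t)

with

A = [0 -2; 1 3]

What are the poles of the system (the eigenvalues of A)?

det(sI - A) = s^2 - (tr A)s + det A, with tr A = 0 + 3 = 3 and det A = 0·3 - (-2)·1 = 0 - (-2) = 2.
So p(s) = det(sI - A) = s^2 - 3s + 2.
Factor s^2 - 3s + 2: two numbers with sum 3 and product 2 are 2 and 1, so s^2 - 3s + 2 = (s - 2)(s - 1).
Hence p(s) = (s - 2) (s - 1), with roots 1, 2.
At least one eigenvalue has non-negative real part, so the system is not asymptotically stable.

1, 2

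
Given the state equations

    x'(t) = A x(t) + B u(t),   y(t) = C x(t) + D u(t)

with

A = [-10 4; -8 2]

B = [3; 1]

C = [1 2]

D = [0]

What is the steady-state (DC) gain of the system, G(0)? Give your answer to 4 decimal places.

G(0) = C(-A)^{-1}B + D = -C A^{-1} B + D.
det A = 12, so A^{-1} = (1/12)·adj(A) = [[1/6, -1/3], [2/3, -5/6]]
A^{-1} B = [1/6, 7/6]^T
C A^{-1} B = 5/2
G(0) = D - C A^{-1} B = 0 - (5/2) = -5/2 ≈ -2.5000

-2.5000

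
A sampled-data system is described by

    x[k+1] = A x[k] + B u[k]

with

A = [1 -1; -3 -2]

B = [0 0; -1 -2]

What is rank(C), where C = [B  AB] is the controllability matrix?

AB = [[1, 2], [2, 4]]
Controllability matrix C = [B  AB] = [[0, 0, 1, 2], [-1, -2, 2, 4]]
Take the 2×2 submatrix of C formed by columns 1, 3: [[0, 1], [-1, 2]]. Its determinant is 0·2 - 1·(-1) = 0 - (-1) = 1 ≠ 0.
So rank(C) ≥ 2; since C has 2 rows, rank(C) = 2.
rank(C) = 2 = n, so the pair (A, B) is completely controllable.

2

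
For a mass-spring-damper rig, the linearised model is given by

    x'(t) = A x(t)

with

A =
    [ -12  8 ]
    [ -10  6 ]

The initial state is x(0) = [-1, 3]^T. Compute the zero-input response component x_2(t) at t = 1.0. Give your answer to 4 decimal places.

2.3953

det(sI - A) = s^2 - (tr A)s + det A, with tr A = (-12) + 6 = -6 and det A = (-12)·6 - 8·(-10) = -72 - (-80) = 8.
So p(s) = det(sI - A) = s^2 + 6s + 8.
Factor s^2 + 6s + 8: two numbers with sum -6 and product 8 are -2 and -4, so s^2 + 6s + 8 = (s + 2)(s + 4).
Hence p(s) = (s + 2) (s + 4), with roots -4, -2.
The eigenvalues -4, -2 are distinct and real, so A is diagonalisable and x(t) = e^{At} x(0) = V diag(e^{λ_i t}) V^{-1} x(0), where the columns of V are the eigenvectors.
λ = -4: A - (-4)I = [[-8, 8], [-10, 10]]. Row 1 gives (-8)·v1 + 8·v2 = 0, so take v_1 = [-1, -1]^T.
λ = -2: A - (-2)I = [[-10, 8], [-10, 8]]. Row 1 gives (-10)·v1 + 8·v2 = 0, so take v_2 = [4, 5]^T.
V = [v_1 v_2] = [[-1, 4], [-1, 5]] has det V = -1, so V^{-1} = adj(V)/det V = [[-5, 4], [-1, 1]].
Modal coordinates z(0) = V^{-1} x(0): (-5)·(-1) + 4·3 = 17; (-1)·(-1) + 1·3 = 4; so z(0) = [17, 4]^T.
x_2(t) = Σ_i (v_i)_2 · z_i(0) · e^{λ_i t} (row 2 of V times the modal terms).
x_2(1.0) = (-1)·17·e^{-4·1.0} + 5·4·e^{-2·1.0} = (-17)·0.018316 + 20·0.135335 = 2.3953.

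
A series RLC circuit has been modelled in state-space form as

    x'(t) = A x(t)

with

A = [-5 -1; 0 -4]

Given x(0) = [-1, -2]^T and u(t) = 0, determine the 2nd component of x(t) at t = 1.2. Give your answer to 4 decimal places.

det(sI - A) = s^2 - (tr A)s + det A, with tr A = (-5) + (-4) = -9 and det A = (-5)·(-4) - (-1)·0 = 20 - 0 = 20.
So p(s) = det(sI - A) = s^2 + 9s + 20.
Factor s^2 + 9s + 20: two numbers with sum -9 and product 20 are -4 and -5, so s^2 + 9s + 20 = (s + 4)(s + 5).
Hence p(s) = (s + 4) (s + 5), with roots -5, -4.
The eigenvalues -5, -4 are distinct and real, so A is diagonalisable and x(t) = e^{At} x(0) = V diag(e^{λ_i t}) V^{-1} x(0), where the columns of V are the eigenvectors.
λ = -5: A - (-5)I = [[0, -1], [0, 1]]. Row 1 gives 0·v1 + (-1)·v2 = 0, so take v_1 = [1, 0]^T.
λ = -4: A - (-4)I = [[-1, -1], [0, 0]]. Row 1 gives (-1)·v1 + (-1)·v2 = 0, so take v_2 = [1, -1]^T.
V = [v_1 v_2] = [[1, 1], [0, -1]] has det V = -1, so V^{-1} = adj(V)/det V = [[1, 1], [0, -1]].
Modal coordinates z(0) = V^{-1} x(0): 1·(-1) + 1·(-2) = -3; 0·(-1) + (-1)·(-2) = 2; so z(0) = [-3, 2]^T.
x_2(t) = Σ_i (v_i)_2 · z_i(0) · e^{λ_i t} (row 2 of V times the modal terms).
x_2(1.2) = 0·(-3)·e^{-5·1.2} + (-1)·2·e^{-4·1.2} = 0·0.002479 + (-2)·0.008230 = -0.0165.

-0.0165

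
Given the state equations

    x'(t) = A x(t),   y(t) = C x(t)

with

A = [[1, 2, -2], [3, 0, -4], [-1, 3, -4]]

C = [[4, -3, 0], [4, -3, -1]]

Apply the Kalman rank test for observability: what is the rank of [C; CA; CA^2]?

CA = [[-5, 8, 4], [-4, 5, 8]]
CA^2 = [[15, 2, -38], [3, 16, -44]]
Observability matrix O = [C; CA; CA^2] = [[4, -3, 0], [4, -3, -1], [-5, 8, 4], [-4, 5, 8], [15, 2, -38], [3, 16, -44]]
Take the 3×3 submatrix of O formed by rows 1, 2, 3: [[4, -3, 0], [4, -3, -1], [-5, 8, 4]]. Its determinant is 4·((-3)·4 - (-1)·8) - (-3)·(4·4 - (-1)·(-5)) + 0·(4·8 - (-3)·(-5)) = 4·(-4) - (-3)·11 + 0·17 = 17 ≠ 0.
So rank(O) ≥ 3; since O has 3 columns, rank(O) = 3.
rank(O) = 3 = n, so the pair (A, C) is completely observable.

3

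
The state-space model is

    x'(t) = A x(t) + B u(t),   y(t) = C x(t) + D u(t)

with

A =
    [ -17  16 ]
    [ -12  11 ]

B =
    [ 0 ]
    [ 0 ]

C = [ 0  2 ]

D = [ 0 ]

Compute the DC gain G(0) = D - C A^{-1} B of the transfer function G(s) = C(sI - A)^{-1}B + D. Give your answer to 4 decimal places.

0.0000

G(0) = C(-A)^{-1}B + D = -C A^{-1} B + D.
det A = 5, so A^{-1} = (1/5)·adj(A) = [[11/5, -16/5], [12/5, -17/5]]
A^{-1} B = [0, 0]^T
C A^{-1} B = 0
G(0) = D - C A^{-1} B = 0 - (0) = 0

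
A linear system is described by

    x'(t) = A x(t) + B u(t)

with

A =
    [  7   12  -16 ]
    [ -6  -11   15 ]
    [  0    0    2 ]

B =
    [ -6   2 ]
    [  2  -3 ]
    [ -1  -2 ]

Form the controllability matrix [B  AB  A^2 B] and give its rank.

AB = [[-2, 10], [-1, -9], [-2, -4]]
A^2B = [[6, 26], [-7, -21], [-4, -8]]
Controllability matrix C = [B  AB  A^2B] = [[-6, 2, -2, 10, 6, 26], [2, -3, -1, -9, -7, -21], [-1, -2, -2, -4, -4, -8]]
The rows r1, r2, r3 of C are linearly dependent: -r1 - 2·r2 + 2·r3 = 0 (check each entry), so rank(C) ≤ 2.
The 2×2 minor from rows 1, 2, columns 1, 2 is (-6)·(-3) - 2·2 = 18 - 4 = 14 ≠ 0, so rank(C) = 2.
rank(C) = 2 < n = 3, so the pair (A, B) is not completely controllable.

2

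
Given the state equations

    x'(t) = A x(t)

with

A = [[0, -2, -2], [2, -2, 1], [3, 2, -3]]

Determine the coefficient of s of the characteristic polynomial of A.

Expand det(sI - A) for the 3×3 matrix.
p(s) = s^3 + 5s^2 + 14s + 38.
(Check: constant term = det(-A) = (-1)^3 det A = 38; coefficient of s^2 = -tr A = 5.)
The coefficient of s is 14.

14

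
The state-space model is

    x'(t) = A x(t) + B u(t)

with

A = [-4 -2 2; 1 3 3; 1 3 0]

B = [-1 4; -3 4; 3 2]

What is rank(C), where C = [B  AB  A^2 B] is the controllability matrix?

3

AB = [[16, -20], [-1, 22], [-10, 16]]
A^2B = [[-82, 68], [-17, 94], [13, 46]]
Controllability matrix C = [B  AB  A^2B] = [[-1, 4, 16, -20, -82, 68], [-3, 4, -1, 22, -17, 94], [3, 2, -10, 16, 13, 46]]
Take the 3×3 submatrix of C formed by columns 1, 2, 3: [[-1, 4, 16], [-3, 4, -1], [3, 2, -10]]. Its determinant is (-1)·(4·(-10) - (-1)·2) - 4·((-3)·(-10) - (-1)·3) + 16·((-3)·2 - 4·3) = (-1)·(-38) - 4·33 + 16·(-18) = -382 ≠ 0.
So rank(C) ≥ 3; since C has 3 rows, rank(C) = 3.
rank(C) = 3 = n, so the pair (A, B) is completely controllable.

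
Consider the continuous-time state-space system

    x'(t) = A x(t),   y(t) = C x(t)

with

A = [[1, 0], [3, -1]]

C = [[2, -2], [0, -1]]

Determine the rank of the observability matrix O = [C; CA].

2

CA = [[-4, 2], [-3, 1]]
Observability matrix O = [C; CA] = [[2, -2], [0, -1], [-4, 2], [-3, 1]]
Take the 2×2 submatrix of O formed by rows 1, 2: [[2, -2], [0, -1]]. Its determinant is 2·(-1) - (-2)·0 = -2 - 0 = -2 ≠ 0.
So rank(O) ≥ 2; since O has 2 columns, rank(O) = 2.
rank(O) = 2 = n, so the pair (A, C) is completely observable.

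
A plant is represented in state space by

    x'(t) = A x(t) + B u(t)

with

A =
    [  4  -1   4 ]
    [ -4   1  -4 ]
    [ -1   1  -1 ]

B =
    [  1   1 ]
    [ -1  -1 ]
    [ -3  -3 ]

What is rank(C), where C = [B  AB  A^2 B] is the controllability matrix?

AB = [[-7, -7], [7, 7], [1, 1]]
A^2B = [[-31, -31], [31, 31], [13, 13]]
Controllability matrix C = [B  AB  A^2B] = [[1, 1, -7, -7, -31, -31], [-1, -1, 7, 7, 31, 31], [-3, -3, 1, 1, 13, 13]]
The rows r1, r2, r3 of C are linearly dependent: r1 + r2 = 0 (check each entry), so rank(C) ≤ 2.
The 2×2 minor from rows 1, 3, columns 1, 3 is 1·1 - (-7)·(-3) = 1 - 21 = -20 ≠ 0, so rank(C) = 2.
rank(C) = 2 < n = 3, so the pair (A, B) is not completely controllable.

2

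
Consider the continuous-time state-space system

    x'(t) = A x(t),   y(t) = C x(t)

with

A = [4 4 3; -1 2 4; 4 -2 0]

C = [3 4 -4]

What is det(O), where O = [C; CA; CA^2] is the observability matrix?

19806

CA = [[-8, 28, 25]]
CA^2 = [[40, -26, 88]]
Observability matrix O = [C; CA; CA^2] = [[3, 4, -4], [-8, 28, 25], [40, -26, 88]]
Expanding along the first row, det(O) = 3·(28·88 - 25·(-26)) - 4·((-8)·88 - 25·40) + (-4)·((-8)·(-26) - 28·40) = 3·3114 - 4·(-1704) + (-4)·(-912) = 19806
Since det(O) ≠ 0, rank(O) = 3 and the system is completely observable.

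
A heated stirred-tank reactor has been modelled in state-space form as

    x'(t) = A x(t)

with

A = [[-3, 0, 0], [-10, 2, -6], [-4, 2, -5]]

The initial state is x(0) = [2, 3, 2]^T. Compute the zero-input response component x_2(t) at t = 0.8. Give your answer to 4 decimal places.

-3.7979

det(sI - A) = s^3 - (tr A)s^2 + (M11 + M22 + M33)s - det A, where Mii is the 2×2 principal minor of A obtained by deleting row i and column i.
tr A = (-3) + 2 + (-5) = -6; M11 = 2·(-5) - (-6)·2 = -10 - (-12) = 2; M22 = (-3)·(-5) - 0·(-4) = 15 - 0 = 15; M33 = (-3)·2 - 0·(-10) = -6 - 0 = -6; sum of minors = 11.
det A = (-3)·(2·(-5) - (-6)·2) - 0·((-10)·(-5) - (-6)·(-4)) + 0·((-10)·2 - 2·(-4)) = (-3)·2 - 0·26 + 0·(-12) = -6.
So p(s) = det(sI - A) = s^3 + 6s^2 + 11s + 6.
Rational-root test: any integer root divides 6. Testing small divisors, s = -1 works: p(-1) = -1 + 6 + (-11) + 6 = 0, so (s + 1) is a factor.
Dividing, p(s) = (s + 1)(s^2 + 5s + 6).
Factor s^2 + 5s + 6: two numbers with sum -5 and product 6 are -2 and -3, so s^2 + 5s + 6 = (s + 2)(s + 3).
Hence p(s) = (s + 1) (s + 2) (s + 3), with roots -3, -2, -1.
The eigenvalues -3, -2, -1 are distinct and real, so A is diagonalisable and x(t) = e^{At} x(0) = V diag(e^{λ_i t}) V^{-1} x(0), where the columns of V are the eigenvectors.
λ = -3: A - (-3)I = [[0, 0, 0], [-10, 5, -6], [-4, 2, -2]]. v must be orthogonal to every row; (row 2) × (row 3) = [2, 4, 0], so take v_1 = [1, 2, 0]^T.
λ = -2: A - (-2)I = [[-1, 0, 0], [-10, 4, -6], [-4, 2, -3]]. v must be orthogonal to every row; (row 1) × (row 2) = [0, -6, -4], so take v_2 = [0, -3, -2]^T.
λ = -1: A - (-1)I = [[-2, 0, 0], [-10, 3, -6], [-4, 2, -4]]. v must be orthogonal to every row; (row 1) × (row 2) = [0, -12, -6], so take v_3 = [0, 2, 1]^T.
V = [v_1 v_2 v_3] = [[1, 0, 0], [2, -3, 2], [0, -2, 1]] has det V = 1, so V^{-1} = adj(V)/det V = [[1, 0, 0], [-2, 1, -2], [-4, 2, -3]].
Modal coordinates z(0) = V^{-1} x(0): 1·2 + 0·3 + 0·2 = 2; (-2)·2 + 1·3 + (-2)·2 = -5; (-4)·2 + 2·3 + (-3)·2 = -8; so z(0) = [2, -5, -8]^T.
x_2(t) = Σ_i (v_i)_2 · z_i(0) · e^{λ_i t} (row 2 of V times the modal terms).
x_2(0.8) = 2·2·e^{-3·0.8} + (-3)·(-5)·e^{-2·0.8} + 2·(-8)·e^{-1·0.8} = 4·0.090718 + 15·0.201897 + (-16)·0.449329 = -3.7979.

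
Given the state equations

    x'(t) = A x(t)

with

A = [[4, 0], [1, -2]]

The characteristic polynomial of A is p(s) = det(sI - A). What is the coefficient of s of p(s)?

-2

For a 2×2 matrix, det(sI - A) = s^2 - (tr A)s + det A.
tr A = 2, det A = -8.
So p(s) = s^2 - 2s - 8.
The coefficient of s is -2.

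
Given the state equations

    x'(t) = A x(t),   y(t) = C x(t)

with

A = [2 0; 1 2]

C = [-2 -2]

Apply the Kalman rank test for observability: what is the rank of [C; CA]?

2

CA = [[-6, -4]]
Observability matrix O = [C; CA] = [[-2, -2], [-6, -4]]
det(O) = (-2)·(-4) - (-2)·(-6) = 8 - 12 = -4 ≠ 0, so rank(O) = 2.
rank(O) = 2 = n, so the pair (A, C) is completely observable.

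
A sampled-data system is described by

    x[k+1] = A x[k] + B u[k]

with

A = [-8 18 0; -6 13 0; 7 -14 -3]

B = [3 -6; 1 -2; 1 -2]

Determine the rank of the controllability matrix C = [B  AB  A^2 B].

AB = [[-6, 12], [-5, 10], [4, -8]]
A^2B = [[-42, 84], [-29, 58], [16, -32]]
Controllability matrix C = [B  AB  A^2B] = [[3, -6, -6, 12, -42, 84], [1, -2, -5, 10, -29, 58], [1, -2, 4, -8, 16, -32]]
The rows r1, r2, r3 of C are linearly dependent: -r1 + 2·r2 + r3 = 0 (check each entry), so rank(C) ≤ 2.
The 2×2 minor from rows 1, 2, columns 1, 3 is 3·(-5) - (-6)·1 = -15 - (-6) = -9 ≠ 0, so rank(C) = 2.
rank(C) = 2 < n = 3, so the pair (A, B) is not completely controllable.

2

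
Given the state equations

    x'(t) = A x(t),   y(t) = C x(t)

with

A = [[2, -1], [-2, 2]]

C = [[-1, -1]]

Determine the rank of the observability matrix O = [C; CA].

CA = [[0, -1]]
Observability matrix O = [C; CA] = [[-1, -1], [0, -1]]
det(O) = (-1)·(-1) - (-1)·0 = 1 - 0 = 1 ≠ 0, so rank(O) = 2.
rank(O) = 2 = n, so the pair (A, C) is completely observable.

2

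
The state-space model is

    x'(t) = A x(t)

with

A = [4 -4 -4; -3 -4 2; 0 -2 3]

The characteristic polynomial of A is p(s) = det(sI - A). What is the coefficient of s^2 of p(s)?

Expand det(sI - A) for the 3×3 matrix.
p(s) = s^3 - 3s^2 - 24s + 92.
(Check: constant term = det(-A) = (-1)^3 det A = 92; coefficient of s^2 = -tr A = -3.)
The coefficient of s^2 is -3.

-3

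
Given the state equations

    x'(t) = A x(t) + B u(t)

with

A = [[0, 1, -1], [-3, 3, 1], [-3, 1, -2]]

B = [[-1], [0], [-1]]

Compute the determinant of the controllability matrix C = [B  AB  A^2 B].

48

AB = [[1], [2], [5]]
A^2B = [[-3], [8], [-11]]
Controllability matrix C = [B  AB  A^2B] = [[-1, 1, -3], [0, 2, 8], [-1, 5, -11]]
Expanding along the first row, det(C) = (-1)·(2·(-11) - 8·5) - 1·(0·(-11) - 8·(-1)) + (-3)·(0·5 - 2·(-1)) = (-1)·(-62) - 1·8 + (-3)·2 = 48
Since det(C) ≠ 0, rank(C) = 3 and the system is completely controllable.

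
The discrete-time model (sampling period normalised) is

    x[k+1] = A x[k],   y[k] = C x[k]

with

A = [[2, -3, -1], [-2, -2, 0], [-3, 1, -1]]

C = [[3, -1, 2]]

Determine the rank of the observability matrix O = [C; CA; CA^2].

3

CA = [[2, -5, -5]]
CA^2 = [[29, -1, 3]]
Observability matrix O = [C; CA; CA^2] = [[3, -1, 2], [2, -5, -5], [29, -1, 3]]
det(O) = 3·((-5)·3 - (-5)·(-1)) - (-1)·(2·3 - (-5)·29) + 2·(2·(-1) - (-5)·29) = 3·(-20) - (-1)·151 + 2·143 = 377 ≠ 0, so rank(O) = 3.
rank(O) = 3 = n, so the pair (A, C) is completely observable.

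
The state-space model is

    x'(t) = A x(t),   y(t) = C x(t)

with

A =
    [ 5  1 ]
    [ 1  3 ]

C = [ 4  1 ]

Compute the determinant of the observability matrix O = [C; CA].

CA = [[21, 7]]
Observability matrix O = [C; CA] = [[4, 1], [21, 7]]
det(O) = 4·7 - 1·21 = 28 - 21 = 7
Since det(O) ≠ 0, rank(O) = 2 and the system is completely observable.

7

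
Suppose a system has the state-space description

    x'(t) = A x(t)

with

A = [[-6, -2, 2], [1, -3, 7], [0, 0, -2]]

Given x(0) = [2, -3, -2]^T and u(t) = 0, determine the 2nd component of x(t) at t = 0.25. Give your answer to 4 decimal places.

det(sI - A) = s^3 - (tr A)s^2 + (M11 + M22 + M33)s - det A, where Mii is the 2×2 principal minor of A obtained by deleting row i and column i.
tr A = (-6) + (-3) + (-2) = -11; M11 = (-3)·(-2) - 7·0 = 6 - 0 = 6; M22 = (-6)·(-2) - 2·0 = 12 - 0 = 12; M33 = (-6)·(-3) - (-2)·1 = 18 - (-2) = 20; sum of minors = 38.
det A = (-6)·((-3)·(-2) - 7·0) - (-2)·(1·(-2) - 7·0) + 2·(1·0 - (-3)·0) = (-6)·6 - (-2)·(-2) + 2·0 = -40.
So p(s) = det(sI - A) = s^3 + 11s^2 + 38s + 40.
Rational-root test: any integer root divides 40. Testing small divisors, s = -2 works: p(-2) = -8 + 44 + (-76) + 40 = 0, so (s + 2) is a factor.
Dividing, p(s) = (s + 2)(s^2 + 9s + 20).
Factor s^2 + 9s + 20: two numbers with sum -9 and product 20 are -4 and -5, so s^2 + 9s + 20 = (s + 4)(s + 5).
Hence p(s) = (s + 2) (s + 4) (s + 5), with roots -5, -4, -2.
The eigenvalues -5, -4, -2 are distinct and real, so A is diagonalisable and x(t) = e^{At} x(0) = V diag(e^{λ_i t}) V^{-1} x(0), where the columns of V are the eigenvectors.
λ = -5: A - (-5)I = [[-1, -2, 2], [1, 2, 7], [0, 0, 3]]. v must be orthogonal to every row; (row 1) × (row 2) = [-18, 9, 0], so take v_1 = [2, -1, 0]^T.
λ = -4: A - (-4)I = [[-2, -2, 2], [1, 1, 7], [0, 0, 2]]. v must be orthogonal to every row; (row 1) × (row 2) = [-16, 16, 0], so take v_2 = [1, -1, 0]^T.
λ = -2: A - (-2)I = [[-4, -2, 2], [1, -1, 7], [0, 0, 0]]. v must be orthogonal to every row; (row 1) × (row 2) = [-12, 30, 6], so take v_3 = [-2, 5, 1]^T.
V = [v_1 v_2 v_3] = [[2, 1, -2], [-1, -1, 5], [0, 0, 1]] has det V = -1, so V^{-1} = adj(V)/det V = [[1, 1, -3], [-1, -2, 8], [0, 0, 1]].
Modal coordinates z(0) = V^{-1} x(0): 1·2 + 1·(-3) + (-3)·(-2) = 5; (-1)·2 + (-2)·(-3) + 8·(-2) = -12; 0·2 + 0·(-3) + 1·(-2) = -2; so z(0) = [5, -12, -2]^T.
x_2(t) = Σ_i (v_i)_2 · z_i(0) · e^{λ_i t} (row 2 of V times the modal terms).
x_2(0.25) = (-1)·5·e^{-5·0.25} + (-1)·(-12)·e^{-4·0.25} + 5·(-2)·e^{-2·0.25} = (-5)·0.286505 + 12·0.367879 + (-10)·0.606531 = -3.0833.

-3.0833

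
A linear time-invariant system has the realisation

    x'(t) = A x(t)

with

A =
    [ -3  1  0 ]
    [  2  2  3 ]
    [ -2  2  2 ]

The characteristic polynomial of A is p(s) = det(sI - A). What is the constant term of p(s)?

Expand det(sI - A) for the 3×3 matrix.
p(s) = s^3 - s^2 - 16s + 4.
(Check: constant term = det(-A) = (-1)^3 det A = 4; coefficient of s^2 = -tr A = -1.)
The constant term is 4.

4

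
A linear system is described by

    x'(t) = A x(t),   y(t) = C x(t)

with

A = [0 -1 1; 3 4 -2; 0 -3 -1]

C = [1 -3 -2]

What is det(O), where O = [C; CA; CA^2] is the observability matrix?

CA = [[-9, -7, 9]]
CA^2 = [[-21, -46, -4]]
Observability matrix O = [C; CA; CA^2] = [[1, -3, -2], [-9, -7, 9], [-21, -46, -4]]
Expanding along the first row, det(O) = 1·((-7)·(-4) - 9·(-46)) - (-3)·((-9)·(-4) - 9·(-21)) + (-2)·((-9)·(-46) - (-7)·(-21)) = 1·442 - (-3)·225 + (-2)·267 = 583
Since det(O) ≠ 0, rank(O) = 3 and the system is completely observable.

583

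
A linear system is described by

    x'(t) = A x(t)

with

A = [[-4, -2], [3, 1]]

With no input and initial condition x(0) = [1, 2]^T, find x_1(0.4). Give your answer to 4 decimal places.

det(sI - A) = s^2 - (tr A)s + det A, with tr A = (-4) + 1 = -3 and det A = (-4)·1 - (-2)·3 = -4 - (-6) = 2.
So p(s) = det(sI - A) = s^2 + 3s + 2.
Factor s^2 + 3s + 2: two numbers with sum -3 and product 2 are -1 and -2, so s^2 + 3s + 2 = (s + 1)(s + 2).
Hence p(s) = (s + 1) (s + 2), with roots -2, -1.
The eigenvalues -2, -1 are distinct and real, so A is diagonalisable and x(t) = e^{At} x(0) = V diag(e^{λ_i t}) V^{-1} x(0), where the columns of V are the eigenvectors.
λ = -2: A - (-2)I = [[-2, -2], [3, 3]]. Row 1 gives (-2)·v1 + (-2)·v2 = 0, so take v_1 = [1, -1]^T.
λ = -1: A - (-1)I = [[-3, -2], [3, 2]]. Row 1 gives (-3)·v1 + (-2)·v2 = 0, so take v_2 = [-2, 3]^T.
V = [v_1 v_2] = [[1, -2], [-1, 3]] has det V = 1, so V^{-1} = adj(V)/det V = [[3, 2], [1, 1]].
Modal coordinates z(0) = V^{-1} x(0): 3·1 + 2·2 = 7; 1·1 + 1·2 = 3; so z(0) = [7, 3]^T.
x_1(t) = Σ_i (v_i)_1 · z_i(0) · e^{λ_i t} (row 1 of V times the modal terms).
x_1(0.4) = 1·7·e^{-2·0.4} + (-2)·3·e^{-1·0.4} = 7·0.449329 + (-6)·0.670320 = -0.8766.

-0.8766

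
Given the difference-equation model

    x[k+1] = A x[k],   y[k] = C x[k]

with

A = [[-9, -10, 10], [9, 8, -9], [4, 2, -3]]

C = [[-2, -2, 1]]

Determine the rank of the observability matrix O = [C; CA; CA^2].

2

CA = [[4, 6, -5]]
CA^2 = [[-2, -2, 1]]
Observability matrix O = [C; CA; CA^2] = [[-2, -2, 1], [4, 6, -5], [-2, -2, 1]]
The columns c1, c2, c3 of O are linearly dependent: -2·c1 + 3·c2 + 2·c3 = 0 (check each entry), so rank(O) ≤ 2.
The 2×2 minor from rows 1, 2, columns 1, 2 is (-2)·6 - (-2)·4 = -12 - (-8) = -4 ≠ 0, so rank(O) = 2.
rank(O) = 2 < n = 3, so the pair (A, C) is not completely observable.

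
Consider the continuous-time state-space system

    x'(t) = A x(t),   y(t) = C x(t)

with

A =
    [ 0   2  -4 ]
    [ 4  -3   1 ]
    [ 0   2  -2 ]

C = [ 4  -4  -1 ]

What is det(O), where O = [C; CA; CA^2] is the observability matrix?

CA = [[-16, 18, -18]]
CA^2 = [[72, -122, 118]]
Observability matrix O = [C; CA; CA^2] = [[4, -4, -1], [-16, 18, -18], [72, -122, 118]]
Expanding along the first row, det(O) = 4·(18·118 - (-18)·(-122)) - (-4)·((-16)·118 - (-18)·72) + (-1)·((-16)·(-122) - 18·72) = 4·(-72) - (-4)·(-592) + (-1)·656 = -3312
Since det(O) ≠ 0, rank(O) = 3 and the system is completely observable.

-3312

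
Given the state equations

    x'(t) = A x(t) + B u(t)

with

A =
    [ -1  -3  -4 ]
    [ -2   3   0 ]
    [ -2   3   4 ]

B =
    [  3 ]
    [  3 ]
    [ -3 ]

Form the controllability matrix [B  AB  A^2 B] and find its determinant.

-486

AB = [[0], [3], [-9]]
A^2B = [[27], [9], [-27]]
Controllability matrix C = [B  AB  A^2B] = [[3, 0, 27], [3, 3, 9], [-3, -9, -27]]
Expanding along the first row, det(C) = 3·(3·(-27) - 9·(-9)) - 0·(3·(-27) - 9·(-3)) + 27·(3·(-9) - 3·(-3)) = 3·0 - 0·(-54) + 27·(-18) = -486
Since det(C) ≠ 0, rank(C) = 3 and the system is completely controllable.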